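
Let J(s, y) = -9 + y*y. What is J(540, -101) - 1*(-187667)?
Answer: 197859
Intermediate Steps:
J(s, y) = -9 + y²
J(540, -101) - 1*(-187667) = (-9 + (-101)²) - 1*(-187667) = (-9 + 10201) + 187667 = 10192 + 187667 = 197859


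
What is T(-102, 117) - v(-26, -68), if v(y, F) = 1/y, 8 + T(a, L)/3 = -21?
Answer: -2261/26 ≈ -86.962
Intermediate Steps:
T(a, L) = -87 (T(a, L) = -24 + 3*(-21) = -24 - 63 = -87)
T(-102, 117) - v(-26, -68) = -87 - 1/(-26) = -87 - 1*(-1/26) = -87 + 1/26 = -2261/26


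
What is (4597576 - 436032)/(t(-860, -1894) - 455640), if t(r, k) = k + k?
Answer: -1040386/114857 ≈ -9.0581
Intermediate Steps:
t(r, k) = 2*k
(4597576 - 436032)/(t(-860, -1894) - 455640) = (4597576 - 436032)/(2*(-1894) - 455640) = 4161544/(-3788 - 455640) = 4161544/(-459428) = 4161544*(-1/459428) = -1040386/114857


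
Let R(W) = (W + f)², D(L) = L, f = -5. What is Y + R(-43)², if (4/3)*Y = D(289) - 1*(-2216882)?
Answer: 27885177/4 ≈ 6.9713e+6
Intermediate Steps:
R(W) = (-5 + W)² (R(W) = (W - 5)² = (-5 + W)²)
Y = 6651513/4 (Y = 3*(289 - 1*(-2216882))/4 = 3*(289 + 2216882)/4 = (¾)*2217171 = 6651513/4 ≈ 1.6629e+6)
Y + R(-43)² = 6651513/4 + ((-5 - 43)²)² = 6651513/4 + ((-48)²)² = 6651513/4 + 2304² = 6651513/4 + 5308416 = 27885177/4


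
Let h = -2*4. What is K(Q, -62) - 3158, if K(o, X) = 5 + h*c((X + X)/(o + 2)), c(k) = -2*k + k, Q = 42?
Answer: -34931/11 ≈ -3175.5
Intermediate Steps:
h = -8
c(k) = -k
K(o, X) = 5 + 16*X/(2 + o) (K(o, X) = 5 - (-8)*(X + X)/(o + 2) = 5 - (-8)*(2*X)/(2 + o) = 5 - (-8)*2*X/(2 + o) = 5 - (-16)*X/(2 + o) = 5 + 16*X/(2 + o))
K(Q, -62) - 3158 = (10 + 5*42 + 16*(-62))/(2 + 42) - 3158 = (10 + 210 - 992)/44 - 3158 = (1/44)*(-772) - 3158 = -193/11 - 3158 = -34931/11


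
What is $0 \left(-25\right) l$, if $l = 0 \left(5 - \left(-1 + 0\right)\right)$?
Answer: $0$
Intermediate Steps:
$l = 0$ ($l = 0 \left(5 - -1\right) = 0 \left(5 + 1\right) = 0 \cdot 6 = 0$)
$0 \left(-25\right) l = 0 \left(-25\right) 0 = 0 \cdot 0 = 0$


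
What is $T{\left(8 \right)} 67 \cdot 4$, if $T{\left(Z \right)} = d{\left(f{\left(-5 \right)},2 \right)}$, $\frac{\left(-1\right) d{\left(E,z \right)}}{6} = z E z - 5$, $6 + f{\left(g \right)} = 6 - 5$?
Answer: $40200$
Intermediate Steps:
$f{\left(g \right)} = -5$ ($f{\left(g \right)} = -6 + \left(6 - 5\right) = -6 + 1 = -5$)
$d{\left(E,z \right)} = 30 - 6 E z^{2}$ ($d{\left(E,z \right)} = - 6 \left(z E z - 5\right) = - 6 \left(E z z - 5\right) = - 6 \left(E z^{2} - 5\right) = - 6 \left(-5 + E z^{2}\right) = 30 - 6 E z^{2}$)
$T{\left(Z \right)} = 150$ ($T{\left(Z \right)} = 30 - - 30 \cdot 2^{2} = 30 - \left(-30\right) 4 = 30 + 120 = 150$)
$T{\left(8 \right)} 67 \cdot 4 = 150 \cdot 67 \cdot 4 = 10050 \cdot 4 = 40200$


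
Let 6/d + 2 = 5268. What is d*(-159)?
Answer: -477/2633 ≈ -0.18116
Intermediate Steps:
d = 3/2633 (d = 6/(-2 + 5268) = 6/5266 = 6*(1/5266) = 3/2633 ≈ 0.0011394)
d*(-159) = (3/2633)*(-159) = -477/2633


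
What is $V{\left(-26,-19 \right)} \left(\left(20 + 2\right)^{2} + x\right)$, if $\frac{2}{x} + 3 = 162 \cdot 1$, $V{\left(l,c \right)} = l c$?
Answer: $\frac{38017252}{159} \approx 2.391 \cdot 10^{5}$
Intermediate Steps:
$V{\left(l,c \right)} = c l$
$x = \frac{2}{159}$ ($x = \frac{2}{-3 + 162 \cdot 1} = \frac{2}{-3 + 162} = \frac{2}{159} \approx 0.012579$)
$V{\left(-26,-19 \right)} \left(\left(20 + 2\right)^{2} + x\right) = \left(-19\right) \left(-26\right) \left(\left(20 + 2\right)^{2} + \frac{2}{159}\right) = 494 \left(22^{2} + \frac{2}{159}\right) = 494 \left(484 + \frac{2}{159}\right) = 494 \cdot \frac{76958}{159} = \frac{38017252}{159}$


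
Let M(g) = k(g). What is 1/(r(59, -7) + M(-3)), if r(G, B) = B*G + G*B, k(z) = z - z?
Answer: -1/826 ≈ -0.0012107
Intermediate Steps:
k(z) = 0
M(g) = 0
r(G, B) = 2*B*G (r(G, B) = B*G + B*G = 2*B*G)
1/(r(59, -7) + M(-3)) = 1/(2*(-7)*59 + 0) = 1/(-826 + 0) = 1/(-826) = -1/826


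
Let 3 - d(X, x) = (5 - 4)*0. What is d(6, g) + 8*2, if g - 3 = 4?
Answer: 19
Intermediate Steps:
g = 7 (g = 3 + 4 = 7)
d(X, x) = 3 (d(X, x) = 3 - (5 - 4)*0 = 3 - 0 = 3 - 1*0 = 3 + 0 = 3)
d(6, g) + 8*2 = 3 + 8*2 = 3 + 16 = 19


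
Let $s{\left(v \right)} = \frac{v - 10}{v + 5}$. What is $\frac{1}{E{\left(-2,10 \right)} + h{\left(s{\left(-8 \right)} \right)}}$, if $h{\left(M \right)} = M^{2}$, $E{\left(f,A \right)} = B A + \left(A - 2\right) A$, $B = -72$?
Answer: $- \frac{1}{604} \approx -0.0016556$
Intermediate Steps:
$E{\left(f,A \right)} = - 72 A + A \left(-2 + A\right)$ ($E{\left(f,A \right)} = - 72 A + \left(A - 2\right) A = - 72 A + \left(-2 + A\right) A = - 72 A + A \left(-2 + A\right)$)
$s{\left(v \right)} = \frac{-10 + v}{5 + v}$
$\frac{1}{E{\left(-2,10 \right)} + h{\left(s{\left(-8 \right)} \right)}} = \frac{1}{10 \left(-74 + 10\right) + \left(\frac{-10 - 8}{5 - 8}\right)^{2}} = \frac{1}{10 \left(-64\right) + \left(\frac{1}{-3} \left(-18\right)\right)^{2}} = \frac{1}{-640 + \left(\left(- \frac{1}{3}\right) \left(-18\right)\right)^{2}} = \frac{1}{-640 + 6^{2}} = \frac{1}{-640 + 36} = \frac{1}{-604} = - \frac{1}{604}$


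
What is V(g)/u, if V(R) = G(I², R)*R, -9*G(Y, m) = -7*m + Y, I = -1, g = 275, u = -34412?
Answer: -132275/77427 ≈ -1.7084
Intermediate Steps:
G(Y, m) = -Y/9 + 7*m/9 (G(Y, m) = -(-7*m + Y)/9 = -(Y - 7*m)/9 = -Y/9 + 7*m/9)
V(R) = R*(-⅑ + 7*R/9) (V(R) = (-⅑*(-1)² + 7*R/9)*R = (-⅑*1 + 7*R/9)*R = (-⅑ + 7*R/9)*R = R*(-⅑ + 7*R/9))
V(g)/u = ((⅑)*275*(-1 + 7*275))/(-34412) = ((⅑)*275*(-1 + 1925))*(-1/34412) = ((⅑)*275*1924)*(-1/34412) = (529100/9)*(-1/34412) = -132275/77427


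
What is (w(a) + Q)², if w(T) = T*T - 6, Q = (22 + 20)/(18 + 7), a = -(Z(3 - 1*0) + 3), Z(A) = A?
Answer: 627264/625 ≈ 1003.6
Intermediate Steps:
a = -6 (a = -((3 - 1*0) + 3) = -((3 + 0) + 3) = -(3 + 3) = -1*6 = -6)
Q = 42/25 ≈ 1.6800
w(T) = -6 + T² (w(T) = T² - 6 = -6 + T²)
(w(a) + Q)² = ((-6 + (-6)²) + 42/25)² = ((-6 + 36) + 42/25)² = (30 + 42/25)² = (792/25)² = 627264/625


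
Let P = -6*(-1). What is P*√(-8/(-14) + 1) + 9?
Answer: 9 + 6*√77/7 ≈ 16.521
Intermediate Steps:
P = 6
P*√(-8/(-14) + 1) + 9 = 6*√(-8/(-14) + 1) + 9 = 6*√(-8*(-1/14) + 1) + 9 = 6*√(4/7 + 1) + 9 = 6*√(11/7) + 9 = 6*(√77/7) + 9 = 6*√77/7 + 9 = 9 + 6*√77/7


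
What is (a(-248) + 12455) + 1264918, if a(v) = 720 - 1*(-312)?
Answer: 1278405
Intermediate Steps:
a(v) = 1032 (a(v) = 720 + 312 = 1032)
(a(-248) + 12455) + 1264918 = (1032 + 12455) + 1264918 = 13487 + 1264918 = 1278405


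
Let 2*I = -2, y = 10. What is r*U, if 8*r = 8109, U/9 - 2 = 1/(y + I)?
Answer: 154071/8 ≈ 19259.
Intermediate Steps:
I = -1 (I = (½)*(-2) = -1)
U = 19 (U = 18 + 9/(10 - 1) = 18 + 9/9 = 18 + 9*(⅑) = 18 + 1 = 19)
r = 8109/8 (r = (⅛)*8109 = 8109/8 ≈ 1013.6)
r*U = (8109/8)*19 = 154071/8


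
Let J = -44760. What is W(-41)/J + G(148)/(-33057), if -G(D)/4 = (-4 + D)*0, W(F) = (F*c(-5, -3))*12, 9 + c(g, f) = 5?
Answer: -82/1865 ≈ -0.043968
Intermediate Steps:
c(g, f) = -4 (c(g, f) = -9 + 5 = -4)
W(F) = -48*F (W(F) = (F*(-4))*12 = -4*F*12 = -48*F)
G(D) = 0 (G(D) = -4*(-4 + D)*0 = -4*0 = 0)
W(-41)/J + G(148)/(-33057) = -48*(-41)/(-44760) + 0/(-33057) = 1968*(-1/44760) + 0*(-1/33057) = -82/1865 + 0 = -82/1865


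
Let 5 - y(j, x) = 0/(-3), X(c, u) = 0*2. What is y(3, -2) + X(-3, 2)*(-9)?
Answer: 5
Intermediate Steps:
X(c, u) = 0
y(j, x) = 5 (y(j, x) = 5 - 0/(-3) = 5 - 0*(-1)/3 = 5 - 1*0 = 5 + 0 = 5)
y(3, -2) + X(-3, 2)*(-9) = 5 + 0*(-9) = 5 + 0 = 5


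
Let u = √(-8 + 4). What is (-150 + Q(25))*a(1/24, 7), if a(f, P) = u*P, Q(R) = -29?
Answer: -2506*I ≈ -2506.0*I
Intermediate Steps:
u = 2*I (u = √(-4) = 2*I ≈ 2.0*I)
a(f, P) = 2*I*P (a(f, P) = (2*I)*P = 2*I*P)
(-150 + Q(25))*a(1/24, 7) = (-150 - 29)*(2*I*7) = -2506*I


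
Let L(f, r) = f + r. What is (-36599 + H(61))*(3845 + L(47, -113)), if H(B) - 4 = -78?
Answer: -138587267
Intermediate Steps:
H(B) = -74 (H(B) = 4 - 78 = -74)
(-36599 + H(61))*(3845 + L(47, -113)) = (-36599 - 74)*(3845 + (47 - 113)) = -36673*(3845 - 66) = -36673*3779 = -138587267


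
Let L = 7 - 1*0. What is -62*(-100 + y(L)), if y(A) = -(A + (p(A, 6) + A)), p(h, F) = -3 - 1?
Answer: 6820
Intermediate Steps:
p(h, F) = -4
L = 7 (L = 7 + 0 = 7)
y(A) = 4 - 2*A (y(A) = -(A + (-4 + A)) = -(-4 + 2*A) = 4 - 2*A)
-62*(-100 + y(L)) = -62*(-100 + (4 - 2*7)) = -62*(-100 + (4 - 14)) = -62*(-100 - 10) = -62*(-110) = 6820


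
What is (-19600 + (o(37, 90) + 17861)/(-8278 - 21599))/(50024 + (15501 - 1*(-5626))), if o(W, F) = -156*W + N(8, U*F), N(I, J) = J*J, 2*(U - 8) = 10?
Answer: -25520443/92425149 ≈ -0.27612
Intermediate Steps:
U = 13 (U = 8 + (½)*10 = 8 + 5 = 13)
N(I, J) = J²
o(W, F) = -156*W + 169*F² (o(W, F) = -156*W + (13*F)² = -156*W + 169*F²)
(-19600 + (o(37, 90) + 17861)/(-8278 - 21599))/(50024 + (15501 - 1*(-5626))) = (-19600 + ((-156*37 + 169*90²) + 17861)/(-8278 - 21599))/(50024 + (15501 - 1*(-5626))) = (-19600 + ((-5772 + 169*8100) + 17861)/(-29877))/(50024 + (15501 + 5626)) = (-19600 + ((-5772 + 1368900) + 17861)*(-1/29877))/(50024 + 21127) = (-19600 + (1363128 + 17861)*(-1/29877))/71151 = (-19600 + 1380989*(-1/29877))*(1/71151) = (-19600 - 60043/1299)*(1/71151) = -25520443/1299*1/71151 = -25520443/92425149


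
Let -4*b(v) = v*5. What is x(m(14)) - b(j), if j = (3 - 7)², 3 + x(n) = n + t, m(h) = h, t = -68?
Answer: -37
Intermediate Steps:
x(n) = -71 + n (x(n) = -3 + (n - 68) = -3 + (-68 + n) = -71 + n)
j = 16 (j = (-4)² = 16)
b(v) = -5*v/4 (b(v) = -v*5/4 = -5*v/4)
x(m(14)) - b(j) = (-71 + 14) - (-5)*16/4 = -57 - 1*(-20) = -57 + 20 = -37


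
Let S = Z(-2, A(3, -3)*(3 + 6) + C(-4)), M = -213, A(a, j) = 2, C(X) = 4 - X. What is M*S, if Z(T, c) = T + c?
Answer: -5112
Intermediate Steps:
S = 24 (S = -2 + (2*(3 + 6) + (4 - 1*(-4))) = -2 + (2*9 + (4 + 4)) = -2 + (18 + 8) = -2 + 26 = 24)
M*S = -213*24 = -5112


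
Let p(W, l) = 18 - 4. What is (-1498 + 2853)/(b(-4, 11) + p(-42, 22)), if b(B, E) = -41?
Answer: -1355/27 ≈ -50.185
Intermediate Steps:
p(W, l) = 14
(-1498 + 2853)/(b(-4, 11) + p(-42, 22)) = (-1498 + 2853)/(-41 + 14) = 1355/(-27) = 1355*(-1/27) = -1355/27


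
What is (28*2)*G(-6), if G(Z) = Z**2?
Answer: 2016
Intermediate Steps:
(28*2)*G(-6) = (28*2)*(-6)**2 = 56*36 = 2016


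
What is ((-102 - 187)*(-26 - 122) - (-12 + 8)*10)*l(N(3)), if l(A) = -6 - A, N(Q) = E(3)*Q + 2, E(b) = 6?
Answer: -1113112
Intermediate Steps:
N(Q) = 2 + 6*Q (N(Q) = 6*Q + 2 = 2 + 6*Q)
((-102 - 187)*(-26 - 122) - (-12 + 8)*10)*l(N(3)) = ((-102 - 187)*(-26 - 122) - (-12 + 8)*10)*(-6 - (2 + 6*3)) = (-289*(-148) - (-4)*10)*(-6 - (2 + 18)) = (42772 - 1*(-40))*(-6 - 1*20) = (42772 + 40)*(-6 - 20) = 42812*(-26) = -1113112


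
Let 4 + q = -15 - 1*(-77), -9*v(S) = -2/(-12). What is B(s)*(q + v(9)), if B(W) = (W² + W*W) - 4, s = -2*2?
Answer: 43834/27 ≈ 1623.5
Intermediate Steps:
v(S) = -1/54 (v(S) = -(-2)/(9*(-12)) = -(-2)*(-1)/(9*12) = -⅑*⅙ = -1/54)
q = 58 (q = -4 + (-15 - 1*(-77)) = -4 + (-15 + 77) = -4 + 62 = 58)
s = -4
B(W) = -4 + 2*W² (B(W) = (W² + W²) - 4 = 2*W² - 4 = -4 + 2*W²)
B(s)*(q + v(9)) = (-4 + 2*(-4)²)*(58 - 1/54) = (-4 + 2*16)*(3131/54) = (-4 + 32)*(3131/54) = 28*(3131/54) = 43834/27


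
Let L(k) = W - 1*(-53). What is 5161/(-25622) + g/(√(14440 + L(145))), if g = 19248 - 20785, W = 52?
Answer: -5161/25622 - 1537*√14545/14545 ≈ -12.946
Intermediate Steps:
g = -1537
L(k) = 105 (L(k) = 52 - 1*(-53) = 52 + 53 = 105)
5161/(-25622) + g/(√(14440 + L(145))) = 5161/(-25622) - 1537/√(14440 + 105) = 5161*(-1/25622) - 1537*√14545/14545 = -5161/25622 - 1537*√14545/14545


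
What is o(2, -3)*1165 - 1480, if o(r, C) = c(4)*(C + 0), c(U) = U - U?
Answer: -1480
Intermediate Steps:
c(U) = 0
o(r, C) = 0 (o(r, C) = 0*(C + 0) = 0*C = 0)
o(2, -3)*1165 - 1480 = 0*1165 - 1480 = 0 - 1480 = -1480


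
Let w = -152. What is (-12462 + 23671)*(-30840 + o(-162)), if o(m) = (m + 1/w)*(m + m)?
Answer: 9221700345/38 ≈ 2.4268e+8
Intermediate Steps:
o(m) = 2*m*(-1/152 + m) (o(m) = (m + 1/(-152))*(m + m) = (m - 1/152)*(2*m) = (-1/152 + m)*(2*m) = 2*m*(-1/152 + m))
(-12462 + 23671)*(-30840 + o(-162)) = (-12462 + 23671)*(-30840 + (1/76)*(-162)*(-1 + 152*(-162))) = 11209*(-30840 + (1/76)*(-162)*(-1 - 24624)) = 11209*(-30840 + (1/76)*(-162)*(-24625)) = 11209*(-30840 + 1994625/38) = 11209*(822705/38) = 9221700345/38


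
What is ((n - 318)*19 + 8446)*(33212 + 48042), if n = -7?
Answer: 184527834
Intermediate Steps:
((n - 318)*19 + 8446)*(33212 + 48042) = ((-7 - 318)*19 + 8446)*(33212 + 48042) = (-325*19 + 8446)*81254 = (-6175 + 8446)*81254 = 2271*81254 = 184527834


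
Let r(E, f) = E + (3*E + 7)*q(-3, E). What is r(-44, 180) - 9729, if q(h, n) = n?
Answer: -4273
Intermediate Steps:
r(E, f) = E + E*(7 + 3*E) (r(E, f) = E + (3*E + 7)*E = E + (7 + 3*E)*E = E + E*(7 + 3*E))
r(-44, 180) - 9729 = -44*(8 + 3*(-44)) - 9729 = -44*(8 - 132) - 9729 = -44*(-124) - 9729 = 5456 - 9729 = -4273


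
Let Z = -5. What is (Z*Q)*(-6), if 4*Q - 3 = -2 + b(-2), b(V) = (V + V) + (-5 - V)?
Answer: -45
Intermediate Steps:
b(V) = -5 + V (b(V) = 2*V + (-5 - V) = -5 + V)
Q = -3/2 (Q = ¾ + (-2 + (-5 - 2))/4 = ¾ + (-2 - 7)/4 = ¾ + (¼)*(-9) = ¾ - 9/4 = -3/2 ≈ -1.5000)
(Z*Q)*(-6) = -5*(-3/2)*(-6) = (15/2)*(-6) = -45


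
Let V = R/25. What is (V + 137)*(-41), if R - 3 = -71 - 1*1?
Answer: -137596/25 ≈ -5503.8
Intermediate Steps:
R = -69 (R = 3 + (-71 - 1*1) = 3 + (-71 - 1) = 3 - 72 = -69)
V = -69/25 ≈ -2.7600
(V + 137)*(-41) = (-69/25 + 137)*(-41) = (3356/25)*(-41) = -137596/25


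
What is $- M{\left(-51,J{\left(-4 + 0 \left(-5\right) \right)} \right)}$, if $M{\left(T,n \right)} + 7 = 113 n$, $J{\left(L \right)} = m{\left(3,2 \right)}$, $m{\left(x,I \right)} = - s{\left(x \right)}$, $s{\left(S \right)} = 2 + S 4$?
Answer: $1589$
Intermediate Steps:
$s{\left(S \right)} = 2 + 4 S$
$m{\left(x,I \right)} = -2 - 4 x$ ($m{\left(x,I \right)} = - (2 + 4 x) = -2 - 4 x$)
$J{\left(L \right)} = -14$ ($J{\left(L \right)} = -2 - 12 = -14$)
$M{\left(T,n \right)} = -7 + 113 n$
$- M{\left(-51,J{\left(-4 + 0 \left(-5\right) \right)} \right)} = - (-7 + 113 \left(-14\right)) = - (-7 - 1582) = \left(-1\right) \left(-1589\right) = 1589$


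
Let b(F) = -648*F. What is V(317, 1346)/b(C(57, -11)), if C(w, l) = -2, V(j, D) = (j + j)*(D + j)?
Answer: 527171/648 ≈ 813.54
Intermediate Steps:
V(j, D) = 2*j*(D + j) (V(j, D) = (2*j)*(D + j) = 2*j*(D + j))
V(317, 1346)/b(C(57, -11)) = (2*317*(1346 + 317))/((-648*(-2))) = (2*317*1663)/1296 = 1054342*(1/1296) = 527171/648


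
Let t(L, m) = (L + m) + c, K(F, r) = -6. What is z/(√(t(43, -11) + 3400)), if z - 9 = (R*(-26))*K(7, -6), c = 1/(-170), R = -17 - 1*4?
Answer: -3267*√99184630/583439 ≈ -55.767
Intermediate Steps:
R = -21 (R = -17 - 4 = -21)
c = -1/170 ≈ -0.0058824
t(L, m) = -1/170 + L + m (t(L, m) = (L + m) - 1/170 = -1/170 + L + m)
z = -3267 (z = 9 - 21*(-26)*(-6) = 9 + 546*(-6) = 9 - 3276 = -3267)
z/(√(t(43, -11) + 3400)) = -3267/√((-1/170 + 43 - 11) + 3400) = -3267/√(5439/170 + 3400) = -3267*√99184630/583439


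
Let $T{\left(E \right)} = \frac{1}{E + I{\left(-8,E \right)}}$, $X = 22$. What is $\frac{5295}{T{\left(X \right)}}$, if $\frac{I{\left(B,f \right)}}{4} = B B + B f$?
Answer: $-2255670$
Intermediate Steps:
$I{\left(B,f \right)} = 4 B^{2} + 4 B f$ ($I{\left(B,f \right)} = 4 \left(B B + B f\right) = 4 \left(B^{2} + B f\right) = 4 B^{2} + 4 B f$)
$T{\left(E \right)} = \frac{1}{256 - 31 E}$ ($T{\left(E \right)} = \frac{1}{E + 4 \left(-8\right) \left(-8 + E\right)} = \frac{1}{E - \left(-256 + 32 E\right)} = \frac{1}{256 - 31 E}$)
$\frac{5295}{T{\left(X \right)}} = \frac{5295}{\frac{1}{256 - 682}} = \frac{5295}{\frac{1}{-426}} = \frac{5295}{- \frac{1}{426}} = 5295 \left(-426\right) = -2255670$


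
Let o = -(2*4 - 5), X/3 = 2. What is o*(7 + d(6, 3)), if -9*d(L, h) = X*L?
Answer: -9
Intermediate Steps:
X = 6 (X = 3*2 = 6)
d(L, h) = -2*L/3
o = -3 (o = -(8 - 5) = -1*3 = -3)
o*(7 + d(6, 3)) = -3*(7 - ⅔*6) = -3*(7 - 4) = -3*3 = -9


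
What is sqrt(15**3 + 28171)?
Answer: sqrt(31546) ≈ 177.61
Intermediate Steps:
sqrt(15**3 + 28171) = sqrt(3375 + 28171) = sqrt(31546)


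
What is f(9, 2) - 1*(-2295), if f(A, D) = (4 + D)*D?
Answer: 2307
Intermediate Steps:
f(A, D) = D*(4 + D)
f(9, 2) - 1*(-2295) = 2*(4 + 2) - 1*(-2295) = 2*6 + 2295 = 12 + 2295 = 2307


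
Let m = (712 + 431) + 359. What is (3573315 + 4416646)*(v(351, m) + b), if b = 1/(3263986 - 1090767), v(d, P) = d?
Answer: 6094741212105070/2173219 ≈ 2.8045e+9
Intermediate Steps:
m = 1502 (m = 1143 + 359 = 1502)
b = 1/2173219 ≈ 4.6015e-7
(3573315 + 4416646)*(v(351, m) + b) = (3573315 + 4416646)*(351 + 1/2173219) = 7989961*(762799870/2173219) = 6094741212105070/2173219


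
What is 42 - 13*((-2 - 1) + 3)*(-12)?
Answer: 42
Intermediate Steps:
42 - 13*((-2 - 1) + 3)*(-12) = 42 - 13*(-3 + 3)*(-12) = 42 - 13*0*(-12) = 42 + 0*(-12) = 42 + 0 = 42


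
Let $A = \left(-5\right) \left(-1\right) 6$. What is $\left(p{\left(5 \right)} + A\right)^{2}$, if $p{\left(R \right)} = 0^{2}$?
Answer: $900$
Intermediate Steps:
$A = 30$ ($A = 5 \cdot 6 = 30$)
$p{\left(R \right)} = 0$
$\left(p{\left(5 \right)} + A\right)^{2} = \left(0 + 30\right)^{2} = 30^{2} = 900$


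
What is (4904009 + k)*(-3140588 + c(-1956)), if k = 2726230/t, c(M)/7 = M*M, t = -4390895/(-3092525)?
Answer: 141675205124549993604/878179 ≈ 1.6133e+14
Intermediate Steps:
t = 878179/618505 (t = -4390895*(-1/3092525) = 878179/618505 ≈ 1.4198)
c(M) = 7*M**2 (c(M) = 7*(M*M) = 7*M**2)
k = 1686186886150/878179 (k = 2726230/(878179/618505) = 2726230*(618505/878179) = 1686186886150/878179 ≈ 1.9201e+6)
(4904009 + k)*(-3140588 + c(-1956)) = (4904009 + 1686186886150/878179)*(-3140588 + 7*(-1956)**2) = 5992784605761*(-3140588 + 7*3825936)/878179 = 5992784605761*(-3140588 + 26781552)/878179 = (5992784605761/878179)*23640964 = 141675205124549993604/878179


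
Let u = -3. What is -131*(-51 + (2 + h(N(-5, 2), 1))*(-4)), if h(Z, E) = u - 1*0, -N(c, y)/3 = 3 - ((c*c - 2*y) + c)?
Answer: 6157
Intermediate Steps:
N(c, y) = -9 - 6*y + 3*c + 3*c² (N(c, y) = -3*(3 - ((c*c - 2*y) + c)) = -3*(3 - ((c² - 2*y) + c)) = -3*(3 - (c + c² - 2*y)) = -3*(3 + (-c - c² + 2*y)) = -3*(3 - c - c² + 2*y) = -9 - 6*y + 3*c + 3*c²)
h(Z, E) = -3 (h(Z, E) = -3 - 1*0 = -3 + 0 = -3)
-131*(-51 + (2 + h(N(-5, 2), 1))*(-4)) = -131*(-51 + (2 - 3)*(-4)) = -131*(-51 - 1*(-4)) = -131*(-51 + 4) = -131*(-47) = 6157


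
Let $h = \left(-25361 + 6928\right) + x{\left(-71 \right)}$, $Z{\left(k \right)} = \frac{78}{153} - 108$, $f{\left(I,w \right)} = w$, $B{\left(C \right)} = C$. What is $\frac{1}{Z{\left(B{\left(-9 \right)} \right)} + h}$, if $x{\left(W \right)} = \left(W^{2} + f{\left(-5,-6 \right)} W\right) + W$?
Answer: $- \frac{51}{670369} \approx -7.6078 \cdot 10^{-5}$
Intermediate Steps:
$x{\left(W \right)} = W^{2} - 5 W$ ($x{\left(W \right)} = \left(W^{2} - 6 W\right) + W = W^{2} - 5 W$)
$Z{\left(k \right)} = - \frac{5482}{51}$ ($Z{\left(k \right)} = 78 \cdot \frac{1}{153} - 108 = \frac{26}{51} - 108 = - \frac{5482}{51}$)
$h = -13037$ ($h = \left(-25361 + 6928\right) - 71 \left(-5 - 71\right) = -18433 - -5396 = -18433 + 5396 = -13037$)
$\frac{1}{Z{\left(B{\left(-9 \right)} \right)} + h} = \frac{1}{- \frac{5482}{51} - 13037} = \frac{1}{- \frac{670369}{51}} = - \frac{51}{670369}$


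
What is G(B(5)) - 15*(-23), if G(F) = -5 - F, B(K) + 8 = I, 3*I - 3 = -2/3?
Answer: 3125/9 ≈ 347.22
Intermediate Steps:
I = 7/9 (I = 1 + (-2/3)/3 = 1 + (-2*1/3)/3 = 1 + (1/3)*(-2/3) = 1 - 2/9 = 7/9 ≈ 0.77778)
B(K) = -65/9 (B(K) = -8 + 7/9 = -65/9)
G(B(5)) - 15*(-23) = (-5 - 1*(-65/9)) - 15*(-23) = (-5 + 65/9) + 345 = 20/9 + 345 = 3125/9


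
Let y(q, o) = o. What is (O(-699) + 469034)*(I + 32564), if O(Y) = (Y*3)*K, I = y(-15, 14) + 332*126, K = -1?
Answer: 35056857710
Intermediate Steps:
I = 41846 (I = 14 + 332*126 = 14 + 41832 = 41846)
O(Y) = -3*Y (O(Y) = (Y*3)*(-1) = (3*Y)*(-1) = -3*Y)
(O(-699) + 469034)*(I + 32564) = (-3*(-699) + 469034)*(41846 + 32564) = (2097 + 469034)*74410 = 471131*74410 = 35056857710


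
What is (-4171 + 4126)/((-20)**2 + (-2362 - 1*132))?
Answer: 15/698 ≈ 0.021490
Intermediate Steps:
(-4171 + 4126)/((-20)**2 + (-2362 - 1*132)) = -45/(400 + (-2362 - 132)) = -45/(400 - 2494) = -45/(-2094) = -45*(-1/2094) = 15/698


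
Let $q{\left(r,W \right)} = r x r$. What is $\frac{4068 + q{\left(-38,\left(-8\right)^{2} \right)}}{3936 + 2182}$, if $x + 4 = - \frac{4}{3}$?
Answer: $- \frac{5450}{9177} \approx -0.59388$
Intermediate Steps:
$x = - \frac{16}{3}$ ($x = -4 - \frac{4}{3} = - \frac{16}{3} \approx -5.3333$)
$q{\left(r,W \right)} = - \frac{16 r^{2}}{3}$ ($q{\left(r,W \right)} = r \left(- \frac{16}{3}\right) r = - \frac{16 r}{3} r = - \frac{16 r^{2}}{3}$)
$\frac{4068 + q{\left(-38,\left(-8\right)^{2} \right)}}{3936 + 2182} = \frac{4068 - \frac{16 \left(-38\right)^{2}}{3}}{3936 + 2182} = \frac{4068 - \frac{23104}{3}}{6118} = \left(4068 - \frac{23104}{3}\right) \frac{1}{6118} = \left(- \frac{10900}{3}\right) \frac{1}{6118} = - \frac{5450}{9177}$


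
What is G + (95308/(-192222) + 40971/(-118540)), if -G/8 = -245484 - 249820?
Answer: 45143970026721139/11392997940 ≈ 3.9624e+6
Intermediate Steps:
G = 3962432 (G = -8*(-245484 - 249820) = -8*(-495304) = 3962432)
G + (95308/(-192222) + 40971/(-118540)) = 3962432 + (95308/(-192222) + 40971/(-118540)) = 3962432 + (95308*(-1/192222) + 40971*(-1/118540)) = 3962432 + (-47654/96111 - 40971/118540) = 3962432 - 9586668941/11392997940 = 45143970026721139/11392997940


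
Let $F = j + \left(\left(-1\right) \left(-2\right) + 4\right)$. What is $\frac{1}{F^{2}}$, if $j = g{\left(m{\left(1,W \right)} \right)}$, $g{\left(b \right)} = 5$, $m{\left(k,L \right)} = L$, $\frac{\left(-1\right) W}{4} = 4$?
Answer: $\frac{1}{121} \approx 0.0082645$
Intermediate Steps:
$W = -16$ ($W = \left(-4\right) 4 = -16$)
$j = 5$
$F = 11$ ($F = 5 + \left(\left(-1\right) \left(-2\right) + 4\right) = 5 + \left(2 + 4\right) = 5 + 6 = 11$)
$\frac{1}{F^{2}} = \frac{1}{11^{2}} = \frac{1}{121}$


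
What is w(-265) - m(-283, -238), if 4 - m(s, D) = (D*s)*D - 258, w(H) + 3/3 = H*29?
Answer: -16038200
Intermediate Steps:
w(H) = -1 + 29*H (w(H) = -1 + H*29 = -1 + 29*H)
m(s, D) = 262 - s*D**2 (m(s, D) = 4 - ((D*s)*D - 258) = 4 - (s*D**2 - 258) = 4 - (-258 + s*D**2) = 4 + (258 - s*D**2) = 262 - s*D**2)
w(-265) - m(-283, -238) = (-1 + 29*(-265)) - (262 - 1*(-283)*(-238)**2) = (-1 - 7685) - (262 - 1*(-283)*56644) = -7686 - (262 + 16030252) = -7686 - 1*16030514 = -7686 - 16030514 = -16038200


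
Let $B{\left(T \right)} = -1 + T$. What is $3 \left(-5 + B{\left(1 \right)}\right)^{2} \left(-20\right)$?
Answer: $-1500$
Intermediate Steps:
$3 \left(-5 + B{\left(1 \right)}\right)^{2} \left(-20\right) = 3 \left(-5 + \left(-1 + 1\right)\right)^{2} \left(-20\right) = 3 \left(-5 + 0\right)^{2} \left(-20\right) = 3 \left(-5\right)^{2} \left(-20\right) = 3 \cdot 25 \left(-20\right) = 75 \left(-20\right) = -1500$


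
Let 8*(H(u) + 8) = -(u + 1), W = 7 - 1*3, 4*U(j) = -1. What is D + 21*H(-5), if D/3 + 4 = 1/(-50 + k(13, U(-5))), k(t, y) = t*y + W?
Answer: -66807/394 ≈ -169.56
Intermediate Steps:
U(j) = -¼ (U(j) = (¼)*(-1) = -¼)
W = 4 (W = 7 - 3 = 4)
k(t, y) = 4 + t*y (k(t, y) = t*y + 4 = 4 + t*y)
D = -2376/197 (D = -12 + 3/(-50 + (4 + 13*(-¼))) = -12 + 3/(-50 + (4 - 13/4)) = -12 + 3/(-50 + ¾) = -12 + 3/(-197/4) = -12 + 3*(-4/197) = -12 - 12/197 = -2376/197 ≈ -12.061)
H(u) = -65/8 - u/8 (H(u) = -8 + (-(u + 1))/8 = -8 + (-(1 + u))/8 = -8 + (-1 - u)/8 = -8 + (-⅛ - u/8) = -65/8 - u/8)
D + 21*H(-5) = -2376/197 + 21*(-65/8 - ⅛*(-5)) = -2376/197 + 21*(-65/8 + 5/8) = -2376/197 + 21*(-15/2) = -2376/197 - 315/2 = -66807/394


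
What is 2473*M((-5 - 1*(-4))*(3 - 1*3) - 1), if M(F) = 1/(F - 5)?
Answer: -2473/6 ≈ -412.17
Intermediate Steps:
M(F) = 1/(-5 + F)
2473*M((-5 - 1*(-4))*(3 - 1*3) - 1) = 2473/(-5 + ((-5 - 1*(-4))*(3 - 1*3) - 1)) = 2473/(-5 + ((-5 + 4)*(3 - 3) - 1)) = 2473/(-5 + (-1*0 - 1)) = 2473/(-5 + (0 - 1)) = 2473/(-5 - 1) = 2473/(-6) = 2473*(-⅙) = -2473/6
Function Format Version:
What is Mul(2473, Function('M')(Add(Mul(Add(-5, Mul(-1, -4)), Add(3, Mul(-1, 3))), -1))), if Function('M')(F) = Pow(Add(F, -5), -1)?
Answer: Rational(-2473, 6) ≈ -412.17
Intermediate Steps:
Function('M')(F) = Pow(Add(-5, F), -1)
Mul(2473, Function('M')(Add(Mul(Add(-5, Mul(-1, -4)), Add(3, Mul(-1, 3))), -1))) = Mul(2473, Pow(Add(-5, Add(Mul(Add(-5, Mul(-1, -4)), Add(3, Mul(-1, 3))), -1)), -1)) = Mul(2473, Pow(Add(-5, Add(Mul(Add(-5, 4), Add(3, -3)), -1)), -1)) = Mul(2473, Pow(Add(-5, Add(Mul(-1, 0), -1)), -1)) = Mul(2473, Pow(Add(-5, Add(0, -1)), -1)) = Mul(2473, Pow(Add(-5, -1), -1)) = Mul(2473, Pow(-6, -1)) = Mul(2473, Rational(-1, 6)) = Rational(-2473, 6)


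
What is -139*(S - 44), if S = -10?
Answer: 7506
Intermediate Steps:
-139*(S - 44) = -139*(-10 - 44) = -139*(-54) = 7506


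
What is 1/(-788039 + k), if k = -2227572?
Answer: -1/3015611 ≈ -3.3161e-7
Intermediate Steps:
1/(-788039 + k) = 1/(-788039 - 2227572) = 1/(-3015611) = -1/3015611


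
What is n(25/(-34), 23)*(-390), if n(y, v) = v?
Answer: -8970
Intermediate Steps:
n(25/(-34), 23)*(-390) = 23*(-390) = -8970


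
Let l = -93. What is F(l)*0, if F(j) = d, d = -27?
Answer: 0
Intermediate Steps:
F(j) = -27
F(l)*0 = -27*0 = 0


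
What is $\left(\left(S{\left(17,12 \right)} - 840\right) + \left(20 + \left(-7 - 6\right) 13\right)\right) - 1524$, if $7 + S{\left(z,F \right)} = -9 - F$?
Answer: $-2541$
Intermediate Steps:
$S{\left(z,F \right)} = -16 - F$ ($S{\left(z,F \right)} = -7 - \left(9 + F\right) = -16 - F$)
$\left(\left(S{\left(17,12 \right)} - 840\right) + \left(20 + \left(-7 - 6\right) 13\right)\right) - 1524 = \left(\left(\left(-16 - 12\right) - 840\right) + \left(20 + \left(-7 - 6\right) 13\right)\right) - 1524 = \left(\left(\left(-16 - 12\right) - 840\right) + \left(20 - 169\right)\right) - 1524 = \left(\left(-28 - 840\right) + \left(20 - 169\right)\right) - 1524 = \left(-868 - 149\right) - 1524 = -1017 - 1524 = -2541$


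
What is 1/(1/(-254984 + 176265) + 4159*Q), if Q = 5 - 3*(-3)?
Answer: 78719/4583492493 ≈ 1.7174e-5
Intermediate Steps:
Q = 14 (Q = 5 + 9 = 14)
1/(1/(-254984 + 176265) + 4159*Q) = 1/(1/(-254984 + 176265) + 4159*14) = 1/(1/(-78719) + 58226) = 1/(-1/78719 + 58226) = 1/(4583492493/78719) = 78719/4583492493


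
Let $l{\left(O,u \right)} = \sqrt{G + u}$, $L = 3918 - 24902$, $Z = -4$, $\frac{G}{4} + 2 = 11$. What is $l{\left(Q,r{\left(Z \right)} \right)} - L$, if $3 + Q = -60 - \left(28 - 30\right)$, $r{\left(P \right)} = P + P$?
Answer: $20984 + 2 \sqrt{7} \approx 20989.0$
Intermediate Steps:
$G = 36$ ($G = -8 + 4 \cdot 11 = -8 + 44 = 36$)
$r{\left(P \right)} = 2 P$
$L = -20984$
$Q = -61$ ($Q = -3 - 58 = -61$)
$l{\left(O,u \right)} = \sqrt{36 + u}$
$l{\left(Q,r{\left(Z \right)} \right)} - L = \sqrt{36 + 2 \left(-4\right)} - -20984 = \sqrt{36 - 8} + 20984 = \sqrt{28} + 20984 = 2 \sqrt{7} + 20984 = 20984 + 2 \sqrt{7}$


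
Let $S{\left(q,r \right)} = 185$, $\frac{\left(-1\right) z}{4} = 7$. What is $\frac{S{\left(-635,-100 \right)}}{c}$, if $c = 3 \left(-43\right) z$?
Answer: $\frac{185}{3612} \approx 0.051218$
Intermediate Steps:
$z = -28$ ($z = \left(-4\right) 7 = -28$)
$c = 3612$ ($c = 3 \left(-43\right) \left(-28\right) = \left(-129\right) \left(-28\right) = 3612$)
$\frac{S{\left(-635,-100 \right)}}{c} = \frac{185}{3612}$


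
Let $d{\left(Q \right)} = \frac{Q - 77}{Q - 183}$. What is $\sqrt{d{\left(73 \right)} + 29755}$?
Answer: $\frac{\sqrt{90008985}}{55} \approx 172.5$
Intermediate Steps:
$d{\left(Q \right)} = \frac{-77 + Q}{-183 + Q}$
$\sqrt{d{\left(73 \right)} + 29755} = \sqrt{\frac{-77 + 73}{-183 + 73} + 29755} = \sqrt{\frac{1}{-110} \left(-4\right) + 29755} = \sqrt{\left(- \frac{1}{110}\right) \left(-4\right) + 29755} = \sqrt{\frac{2}{55} + 29755} = \sqrt{\frac{1636527}{55}} = \frac{\sqrt{90008985}}{55}$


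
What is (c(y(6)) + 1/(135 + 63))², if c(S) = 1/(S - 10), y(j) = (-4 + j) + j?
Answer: 2401/9801 ≈ 0.24498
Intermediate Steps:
y(j) = -4 + 2*j
c(S) = 1/(-10 + S)
(c(y(6)) + 1/(135 + 63))² = (1/(-10 + (-4 + 2*6)) + 1/(135 + 63))² = (1/(-10 + (-4 + 12)) + 1/198)² = (1/(-10 + 8) + 1/198)² = (1/(-2) + 1/198)² = (-½ + 1/198)² = (-49/99)² = 2401/9801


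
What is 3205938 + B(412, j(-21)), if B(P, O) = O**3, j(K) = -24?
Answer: 3192114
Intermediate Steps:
3205938 + B(412, j(-21)) = 3205938 + (-24)**3 = 3205938 - 13824 = 3192114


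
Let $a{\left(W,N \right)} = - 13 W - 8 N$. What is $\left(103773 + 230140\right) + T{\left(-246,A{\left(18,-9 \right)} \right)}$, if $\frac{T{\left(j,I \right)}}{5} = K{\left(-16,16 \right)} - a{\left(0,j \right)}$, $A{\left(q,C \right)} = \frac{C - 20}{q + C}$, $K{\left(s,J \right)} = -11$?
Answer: $324018$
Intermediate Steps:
$A{\left(q,C \right)} = \frac{-20 + C}{C + q}$
$T{\left(j,I \right)} = -55 + 40 j$ ($T{\left(j,I \right)} = 5 \left(-11 - \left(\left(-13\right) 0 - 8 j\right)\right) = 5 \left(-11 - \left(0 - 8 j\right)\right) = 5 \left(-11 - - 8 j\right) = 5 \left(-11 + 8 j\right) = -55 + 40 j$)
$\left(103773 + 230140\right) + T{\left(-246,A{\left(18,-9 \right)} \right)} = \left(103773 + 230140\right) + \left(-55 + 40 \left(-246\right)\right) = 333913 - 9895 = 324018$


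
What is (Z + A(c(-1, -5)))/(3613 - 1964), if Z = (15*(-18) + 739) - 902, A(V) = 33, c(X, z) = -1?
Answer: -400/1649 ≈ -0.24257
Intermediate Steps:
Z = -433 (Z = (-270 + 739) - 902 = 469 - 902 = -433)
(Z + A(c(-1, -5)))/(3613 - 1964) = (-433 + 33)/(3613 - 1964) = -400/1649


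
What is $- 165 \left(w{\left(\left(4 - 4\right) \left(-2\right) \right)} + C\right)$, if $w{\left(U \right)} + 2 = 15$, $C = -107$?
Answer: $15510$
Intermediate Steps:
$w{\left(U \right)} = 13$ ($w{\left(U \right)} = -2 + 15 = 13$)
$- 165 \left(w{\left(\left(4 - 4\right) \left(-2\right) \right)} + C\right) = - 165 \left(13 - 107\right) = \left(-165\right) \left(-94\right) = 15510$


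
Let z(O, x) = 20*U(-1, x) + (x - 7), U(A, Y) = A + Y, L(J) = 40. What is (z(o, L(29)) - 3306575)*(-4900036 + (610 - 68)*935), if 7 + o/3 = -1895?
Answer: 14523091798692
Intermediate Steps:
o = -5706 (o = -21 + 3*(-1895) = -21 - 5685 = -5706)
z(O, x) = -27 + 21*x (z(O, x) = 20*(-1 + x) + (x - 7) = (-20 + 20*x) + (-7 + x) = -27 + 21*x)
(z(o, L(29)) - 3306575)*(-4900036 + (610 - 68)*935) = ((-27 + 21*40) - 3306575)*(-4900036 + (610 - 68)*935) = ((-27 + 840) - 3306575)*(-4900036 + 542*935) = (813 - 3306575)*(-4900036 + 506770) = -3305762*(-4393266) = 14523091798692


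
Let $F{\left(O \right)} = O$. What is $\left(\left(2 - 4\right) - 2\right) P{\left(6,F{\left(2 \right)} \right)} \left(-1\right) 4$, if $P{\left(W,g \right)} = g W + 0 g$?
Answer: $192$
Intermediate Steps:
$P{\left(W,g \right)} = W g$ ($P{\left(W,g \right)} = W g + 0 = W g$)
$\left(\left(2 - 4\right) - 2\right) P{\left(6,F{\left(2 \right)} \right)} \left(-1\right) 4 = \left(\left(2 - 4\right) - 2\right) 6 \cdot 2 \left(-1\right) 4 = \left(-2 - 2\right) 12 \left(-1\right) 4 = - 4 \left(\left(-12\right) 4\right) = \left(-4\right) \left(-48\right) = 192$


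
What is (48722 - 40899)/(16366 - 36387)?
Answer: -7823/20021 ≈ -0.39074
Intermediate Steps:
(48722 - 40899)/(16366 - 36387) = 7823/(-20021) = 7823*(-1/20021) = -7823/20021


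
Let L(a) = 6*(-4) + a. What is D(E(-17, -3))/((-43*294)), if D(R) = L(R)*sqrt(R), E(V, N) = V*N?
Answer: -9*sqrt(51)/4214 ≈ -0.015252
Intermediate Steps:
E(V, N) = N*V
L(a) = -24 + a
D(R) = sqrt(R)*(-24 + R) (D(R) = (-24 + R)*sqrt(R) = sqrt(R)*(-24 + R))
D(E(-17, -3))/((-43*294)) = (sqrt(-3*(-17))*(-24 - 3*(-17)))/((-43*294)) = (sqrt(51)*(-24 + 51))/(-12642) = (sqrt(51)*27)*(-1/12642) = (27*sqrt(51))*(-1/12642) = -9*sqrt(51)/4214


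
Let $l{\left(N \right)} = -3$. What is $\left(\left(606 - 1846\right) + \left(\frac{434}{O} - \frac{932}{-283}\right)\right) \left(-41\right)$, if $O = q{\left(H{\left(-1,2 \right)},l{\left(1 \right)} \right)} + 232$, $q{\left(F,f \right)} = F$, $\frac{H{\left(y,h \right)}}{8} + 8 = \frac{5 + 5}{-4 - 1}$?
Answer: $\frac{1088044757}{21508} \approx 50588.0$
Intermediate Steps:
$H{\left(y,h \right)} = -80$ ($H{\left(y,h \right)} = -64 + 8 \frac{5 + 5}{-4 - 1} = -64 + 8 \frac{10}{-5} = -64 + 8 \cdot 10 \left(- \frac{1}{5}\right) = -64 + 8 \left(-2\right) = -64 - 16 = -80$)
$O = 152$ ($O = -80 + 232 = 152$)
$\left(\left(606 - 1846\right) + \left(\frac{434}{O} - \frac{932}{-283}\right)\right) \left(-41\right) = \left(\left(606 - 1846\right) + \left(\frac{434}{152} - \frac{932}{-283}\right)\right) \left(-41\right) = \left(-1240 + \left(434 \cdot \frac{1}{152} - - \frac{932}{283}\right)\right) \left(-41\right) = \left(-1240 + \left(\frac{217}{76} + \frac{932}{283}\right)\right) \left(-41\right) = \left(-1240 + \frac{132243}{21508}\right) \left(-41\right) = \left(- \frac{26537677}{21508}\right) \left(-41\right) = \frac{1088044757}{21508}$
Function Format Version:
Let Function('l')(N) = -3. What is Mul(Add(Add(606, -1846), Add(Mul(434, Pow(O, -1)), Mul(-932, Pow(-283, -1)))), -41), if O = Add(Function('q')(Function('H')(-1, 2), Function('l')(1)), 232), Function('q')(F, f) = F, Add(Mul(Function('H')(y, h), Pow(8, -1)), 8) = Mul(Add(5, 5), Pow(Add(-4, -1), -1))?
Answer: Rational(1088044757, 21508) ≈ 50588.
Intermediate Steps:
Function('H')(y, h) = -80 (Function('H')(y, h) = Add(-64, Mul(8, Mul(Add(5, 5), Pow(Add(-4, -1), -1)))) = Add(-64, Mul(8, Mul(10, Pow(-5, -1)))) = Add(-64, Mul(8, Mul(10, Rational(-1, 5)))) = Add(-64, Mul(8, -2)) = Add(-64, -16) = -80)
O = 152 (O = Add(-80, 232) = 152)
Mul(Add(Add(606, -1846), Add(Mul(434, Pow(O, -1)), Mul(-932, Pow(-283, -1)))), -41) = Mul(Add(Add(606, -1846), Add(Mul(434, Pow(152, -1)), Mul(-932, Pow(-283, -1)))), -41) = Mul(Add(-1240, Add(Mul(434, Rational(1, 152)), Mul(-932, Rational(-1, 283)))), -41) = Mul(Add(-1240, Add(Rational(217, 76), Rational(932, 283))), -41) = Mul(Add(-1240, Rational(132243, 21508)), -41) = Mul(Rational(-26537677, 21508), -41) = Rational(1088044757, 21508)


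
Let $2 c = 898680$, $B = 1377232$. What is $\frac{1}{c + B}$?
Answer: $\frac{1}{1826572} \approx 5.4747 \cdot 10^{-7}$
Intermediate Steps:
$c = 449340$ ($c = \frac{1}{2} \cdot 898680 = 449340$)
$\frac{1}{c + B} = \frac{1}{449340 + 1377232} = \frac{1}{1826572}$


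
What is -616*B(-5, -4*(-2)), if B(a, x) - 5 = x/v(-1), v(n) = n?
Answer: 1848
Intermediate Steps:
B(a, x) = 5 - x (B(a, x) = 5 + x/(-1) = 5 + x*(-1) = 5 - x)
-616*B(-5, -4*(-2)) = -616*(5 - (-4)*(-2)) = -616*(5 - 1*8) = -616*(5 - 8) = -616*(-3) = 1848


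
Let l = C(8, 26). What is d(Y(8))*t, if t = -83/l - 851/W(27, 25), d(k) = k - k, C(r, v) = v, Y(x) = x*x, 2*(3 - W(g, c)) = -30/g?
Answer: 0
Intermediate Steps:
W(g, c) = 3 + 15/g (W(g, c) = 3 - (-15)/g = 3 + 15/g)
Y(x) = x²
l = 26
d(k) = 0
t = -100895/416 (t = -83/26 - 851/(3 + 15/27) = -83*1/26 - 851/(3 + 15*(1/27)) = -83/26 - 851/(3 + 5/9) = -83/26 - 851/32/9 = -83/26 - 851*9/32 = -83/26 - 7659/32 = -100895/416 ≈ -242.54)
d(Y(8))*t = 0*(-100895/416) = 0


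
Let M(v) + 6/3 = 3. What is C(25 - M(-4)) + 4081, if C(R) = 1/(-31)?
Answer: 126510/31 ≈ 4081.0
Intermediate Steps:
M(v) = 1 (M(v) = -2 + 3 = 1)
C(R) = -1/31
C(25 - M(-4)) + 4081 = -1/31 + 4081 = 126510/31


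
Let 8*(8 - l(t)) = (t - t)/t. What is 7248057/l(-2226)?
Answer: 7248057/8 ≈ 9.0601e+5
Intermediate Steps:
l(t) = 8 (l(t) = 8 - (t - t)/(8*t) = 8 - 0/t = 8 - ⅛*0 = 8 + 0 = 8)
7248057/l(-2226) = 7248057/8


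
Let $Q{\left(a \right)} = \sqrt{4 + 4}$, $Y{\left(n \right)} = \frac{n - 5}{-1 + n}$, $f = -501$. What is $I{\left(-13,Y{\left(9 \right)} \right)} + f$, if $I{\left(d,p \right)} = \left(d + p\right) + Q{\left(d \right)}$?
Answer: $- \frac{1027}{2} + 2 \sqrt{2} \approx -510.67$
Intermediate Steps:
$Y{\left(n \right)} = \frac{-5 + n}{-1 + n}$
$Q{\left(a \right)} = 2 \sqrt{2}$ ($Q{\left(a \right)} = \sqrt{8} = 2 \sqrt{2}$)
$I{\left(d,p \right)} = d + p + 2 \sqrt{2}$ ($I{\left(d,p \right)} = \left(d + p\right) + 2 \sqrt{2} = d + p + 2 \sqrt{2}$)
$I{\left(-13,Y{\left(9 \right)} \right)} + f = \left(-13 + \frac{-5 + 9}{-1 + 9} + 2 \sqrt{2}\right) - 501 = \left(-13 + \frac{1}{8} \cdot 4 + 2 \sqrt{2}\right) - 501 = \left(-13 + \frac{1}{2} + 2 \sqrt{2}\right) - 501 = \left(- \frac{25}{2} + 2 \sqrt{2}\right) - 501 = - \frac{1027}{2} + 2 \sqrt{2}$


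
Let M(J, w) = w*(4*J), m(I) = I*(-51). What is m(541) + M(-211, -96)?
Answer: 53433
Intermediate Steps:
m(I) = -51*I
M(J, w) = 4*J*w
m(541) + M(-211, -96) = -51*541 + 4*(-211)*(-96) = -27591 + 81024 = 53433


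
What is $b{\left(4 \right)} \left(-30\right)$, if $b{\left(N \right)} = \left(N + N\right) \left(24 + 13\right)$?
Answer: $-8880$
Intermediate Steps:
$b{\left(N \right)} = 74 N$ ($b{\left(N \right)} = 2 N 37 = 74 N$)
$b{\left(4 \right)} \left(-30\right) = 74 \cdot 4 \left(-30\right) = 296 \left(-30\right) = -8880$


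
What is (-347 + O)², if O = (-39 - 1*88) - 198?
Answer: 451584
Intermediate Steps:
O = -325 (O = (-39 - 88) - 198 = -127 - 198 = -325)
(-347 + O)² = (-347 - 325)² = (-672)² = 451584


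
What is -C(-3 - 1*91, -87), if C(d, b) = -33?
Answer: 33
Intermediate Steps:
-C(-3 - 1*91, -87) = -1*(-33) = 33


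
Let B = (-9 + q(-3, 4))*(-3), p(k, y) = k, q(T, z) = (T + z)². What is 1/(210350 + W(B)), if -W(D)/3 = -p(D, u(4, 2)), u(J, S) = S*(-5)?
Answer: 1/210422 ≈ 4.7524e-6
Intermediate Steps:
u(J, S) = -5*S
B = 24 (B = (-9 + (-3 + 4)²)*(-3) = (-9 + 1²)*(-3) = (-9 + 1)*(-3) = -8*(-3) = 24)
W(D) = 3*D (W(D) = -(-3)*D = 3*D)
1/(210350 + W(B)) = 1/(210350 + 3*24) = 1/(210350 + 72) = 1/210422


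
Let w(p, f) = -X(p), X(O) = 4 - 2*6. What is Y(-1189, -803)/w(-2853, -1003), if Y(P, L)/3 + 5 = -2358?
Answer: -7089/8 ≈ -886.13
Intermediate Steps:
Y(P, L) = -7089 (Y(P, L) = -15 + 3*(-2358) = -15 - 7074 = -7089)
X(O) = -8 (X(O) = 4 - 12 = -8)
w(p, f) = 8 (w(p, f) = -1*(-8) = 8)
Y(-1189, -803)/w(-2853, -1003) = -7089/8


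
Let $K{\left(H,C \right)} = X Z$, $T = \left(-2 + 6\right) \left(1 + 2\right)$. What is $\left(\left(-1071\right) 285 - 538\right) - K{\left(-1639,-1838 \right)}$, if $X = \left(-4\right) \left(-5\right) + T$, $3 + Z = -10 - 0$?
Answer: $-305357$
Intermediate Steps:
$T = 12$ ($T = 4 \cdot 3 = 12$)
$Z = -13$ ($Z = -3 - 10 = -13$)
$X = 32$ ($X = \left(-4\right) \left(-5\right) + 12 = 20 + 12 = 32$)
$K{\left(H,C \right)} = -416$ ($K{\left(H,C \right)} = 32 \left(-13\right) = -416$)
$\left(\left(-1071\right) 285 - 538\right) - K{\left(-1639,-1838 \right)} = \left(\left(-1071\right) 285 - 538\right) - -416 = \left(-305235 - 538\right) + 416 = -305773 + 416 = -305357$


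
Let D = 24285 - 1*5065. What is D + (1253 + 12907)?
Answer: 33380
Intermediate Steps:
D = 19220 (D = 24285 - 5065 = 19220)
D + (1253 + 12907) = 19220 + (1253 + 12907) = 19220 + 14160 = 33380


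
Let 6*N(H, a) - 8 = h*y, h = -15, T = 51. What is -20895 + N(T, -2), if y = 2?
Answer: -62696/3 ≈ -20899.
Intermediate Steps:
N(H, a) = -11/3 (N(H, a) = 4/3 + (-15*2)/6 = 4/3 + (⅙)*(-30) = 4/3 - 5 = -11/3)
-20895 + N(T, -2) = -20895 - 11/3 = -62696/3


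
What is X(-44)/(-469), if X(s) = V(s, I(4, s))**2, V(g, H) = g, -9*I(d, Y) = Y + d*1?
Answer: -1936/469 ≈ -4.1279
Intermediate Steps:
I(d, Y) = -Y/9 - d/9 (I(d, Y) = -(Y + d*1)/9 = -(Y + d)/9 = -Y/9 - d/9)
X(s) = s**2
X(-44)/(-469) = (-44)**2/(-469) = 1936*(-1/469) = -1936/469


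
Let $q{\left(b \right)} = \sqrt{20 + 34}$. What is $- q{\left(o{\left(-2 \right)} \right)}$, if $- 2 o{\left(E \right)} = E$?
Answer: $- 3 \sqrt{6} \approx -7.3485$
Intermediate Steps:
$o{\left(E \right)} = - \frac{E}{2}$
$q{\left(b \right)} = 3 \sqrt{6}$ ($q{\left(b \right)} = \sqrt{54} = 3 \sqrt{6}$)
$- q{\left(o{\left(-2 \right)} \right)} = - 3 \sqrt{6}$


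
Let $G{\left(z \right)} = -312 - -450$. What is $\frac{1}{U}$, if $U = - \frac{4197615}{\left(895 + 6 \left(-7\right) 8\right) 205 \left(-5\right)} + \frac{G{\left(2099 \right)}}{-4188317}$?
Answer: $\frac{479960186615}{3516172638681} \approx 0.1365$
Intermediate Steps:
$G{\left(z \right)} = 138$ ($G{\left(z \right)} = -312 + 450 = 138$)
$U = \frac{3516172638681}{479960186615}$ ($U = - \frac{4197615}{\left(895 + 6 \left(-7\right) 8\right) 205 \left(-5\right)} + \frac{138}{-4188317} = - \frac{4197615}{\left(895 - 336\right) \left(-1025\right)} + 138 \left(- \frac{1}{4188317}\right) = - \frac{4197615}{\left(895 - 336\right) \left(-1025\right)} - \frac{138}{4188317} = - \frac{4197615}{559 \left(-1025\right)} - \frac{138}{4188317} = - \frac{4197615}{-572975} - \frac{138}{4188317} = \left(-4197615\right) \left(- \frac{1}{572975}\right) - \frac{138}{4188317} = \frac{839523}{114595} - \frac{138}{4188317} = \frac{3516172638681}{479960186615} \approx 7.326$)
$\frac{1}{U} = \frac{1}{\frac{3516172638681}{479960186615}} = \frac{479960186615}{3516172638681}$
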